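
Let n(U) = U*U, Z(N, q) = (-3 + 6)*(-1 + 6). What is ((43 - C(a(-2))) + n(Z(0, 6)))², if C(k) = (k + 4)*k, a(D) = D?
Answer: 73984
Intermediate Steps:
Z(N, q) = 15 (Z(N, q) = 3*5 = 15)
C(k) = k*(4 + k) (C(k) = (4 + k)*k = k*(4 + k))
n(U) = U²
((43 - C(a(-2))) + n(Z(0, 6)))² = ((43 - (-2)*(4 - 2)) + 15²)² = ((43 - (-2)*2) + 225)² = ((43 - 1*(-4)) + 225)² = ((43 + 4) + 225)² = (47 + 225)² = 272² = 73984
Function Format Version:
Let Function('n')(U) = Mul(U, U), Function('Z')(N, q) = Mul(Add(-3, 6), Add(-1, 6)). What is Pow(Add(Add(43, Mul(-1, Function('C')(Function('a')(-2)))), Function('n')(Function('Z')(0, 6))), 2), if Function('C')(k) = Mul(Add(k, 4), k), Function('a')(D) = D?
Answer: 73984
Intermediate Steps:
Function('Z')(N, q) = 15 (Function('Z')(N, q) = Mul(3, 5) = 15)
Function('C')(k) = Mul(k, Add(4, k)) (Function('C')(k) = Mul(Add(4, k), k) = Mul(k, Add(4, k)))
Function('n')(U) = Pow(U, 2)
Pow(Add(Add(43, Mul(-1, Function('C')(Function('a')(-2)))), Function('n')(Function('Z')(0, 6))), 2) = Pow(Add(Add(43, Mul(-1, Mul(-2, Add(4, -2)))), Pow(15, 2)), 2) = Pow(Add(Add(43, Mul(-1, Mul(-2, 2))), 225), 2) = Pow(Add(Add(43, Mul(-1, -4)), 225), 2) = Pow(Add(Add(43, 4), 225), 2) = Pow(Add(47, 225), 2) = Pow(272, 2) = 73984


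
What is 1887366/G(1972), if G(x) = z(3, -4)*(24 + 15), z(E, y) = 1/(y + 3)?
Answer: -48394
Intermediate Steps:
z(E, y) = 1/(3 + y)
G(x) = -39 (G(x) = (24 + 15)/(3 - 4) = 39/(-1) = -1*39 = -39)
1887366/G(1972) = 1887366/(-39) = 1887366*(-1/39) = -48394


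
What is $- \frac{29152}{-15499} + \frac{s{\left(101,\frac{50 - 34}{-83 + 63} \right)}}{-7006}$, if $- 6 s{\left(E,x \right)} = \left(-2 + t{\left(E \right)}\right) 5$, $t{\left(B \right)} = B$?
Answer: $\frac{411035159}{217171988} \approx 1.8927$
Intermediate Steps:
$s{\left(E,x \right)} = \frac{5}{3} - \frac{5 E}{6}$ ($s{\left(E,x \right)} = - \frac{\left(-2 + E\right) 5}{6} = - \frac{-10 + 5 E}{6} = \frac{5}{3} - \frac{5 E}{6}$)
$- \frac{29152}{-15499} + \frac{s{\left(101,\frac{50 - 34}{-83 + 63} \right)}}{-7006} = - \frac{29152}{-15499} + \frac{\frac{5}{3} - \frac{505}{6}}{-7006} = \left(-29152\right) \left(- \frac{1}{15499}\right) + \left(\frac{5}{3} - \frac{505}{6}\right) \left(- \frac{1}{7006}\right) = \frac{29152}{15499} - - \frac{165}{14012} = \frac{29152}{15499} + \frac{165}{14012} = \frac{411035159}{217171988}$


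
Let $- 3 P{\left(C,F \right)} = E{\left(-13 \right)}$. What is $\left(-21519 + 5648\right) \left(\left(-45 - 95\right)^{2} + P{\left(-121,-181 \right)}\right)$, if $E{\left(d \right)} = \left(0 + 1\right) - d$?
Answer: $- \frac{932992606}{3} \approx -3.11 \cdot 10^{8}$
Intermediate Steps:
$E{\left(d \right)} = 1 - d$
$P{\left(C,F \right)} = - \frac{14}{3}$ ($P{\left(C,F \right)} = - \frac{1 - -13}{3} = - \frac{1 + 13}{3} = \left(- \frac{1}{3}\right) 14 = - \frac{14}{3}$)
$\left(-21519 + 5648\right) \left(\left(-45 - 95\right)^{2} + P{\left(-121,-181 \right)}\right) = \left(-21519 + 5648\right) \left(\left(-45 - 95\right)^{2} - \frac{14}{3}\right) = - 15871 \left(\left(-140\right)^{2} - \frac{14}{3}\right) = - 15871 \left(19600 - \frac{14}{3}\right) = \left(-15871\right) \frac{58786}{3} = - \frac{932992606}{3}$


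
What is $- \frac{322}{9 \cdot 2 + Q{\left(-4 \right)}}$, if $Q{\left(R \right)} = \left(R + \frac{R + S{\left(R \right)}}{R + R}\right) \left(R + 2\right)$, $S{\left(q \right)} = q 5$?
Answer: $- \frac{161}{10} \approx -16.1$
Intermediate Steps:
$S{\left(q \right)} = 5 q$
$Q{\left(R \right)} = \left(2 + R\right) \left(3 + R\right)$ ($Q{\left(R \right)} = \left(R + \frac{R + 5 R}{R + R}\right) \left(R + 2\right) = \left(R + \frac{6 R}{2 R}\right) \left(2 + R\right) = \left(R + 6 R \frac{1}{2 R}\right) \left(2 + R\right) = \left(R + 3\right) \left(2 + R\right) = \left(3 + R\right) \left(2 + R\right) = \left(2 + R\right) \left(3 + R\right)$)
$- \frac{322}{9 \cdot 2 + Q{\left(-4 \right)}} = - \frac{322}{9 \cdot 2 + \left(6 + \left(-4\right)^{2} + 5 \left(-4\right)\right)} = - \frac{322}{18 + \left(6 + 16 - 20\right)} = - \frac{322}{18 + 2} = - \frac{322}{20} = \left(-322\right) \frac{1}{20} = - \frac{161}{10}$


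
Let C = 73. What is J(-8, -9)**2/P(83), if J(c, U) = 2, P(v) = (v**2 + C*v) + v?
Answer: 4/13031 ≈ 0.00030696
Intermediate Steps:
P(v) = v**2 + 74*v (P(v) = (v**2 + 73*v) + v = v**2 + 74*v)
J(-8, -9)**2/P(83) = 2**2/((83*(74 + 83))) = 4/((83*157)) = 4/13031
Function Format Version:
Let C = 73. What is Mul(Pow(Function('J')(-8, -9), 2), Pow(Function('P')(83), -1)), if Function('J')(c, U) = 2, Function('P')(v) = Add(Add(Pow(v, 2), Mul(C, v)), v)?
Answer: Rational(4, 13031) ≈ 0.00030696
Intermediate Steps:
Function('P')(v) = Add(Pow(v, 2), Mul(74, v)) (Function('P')(v) = Add(Add(Pow(v, 2), Mul(73, v)), v) = Add(Pow(v, 2), Mul(74, v)))
Mul(Pow(Function('J')(-8, -9), 2), Pow(Function('P')(83), -1)) = Mul(Pow(2, 2), Pow(Mul(83, Add(74, 83)), -1)) = Mul(4, Pow(Mul(83, 157), -1)) = Mul(4, Pow(13031, -1)) = Mul(4, Rational(1, 13031)) = Rational(4, 13031)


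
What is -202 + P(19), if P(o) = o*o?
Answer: 159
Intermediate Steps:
P(o) = o**2
-202 + P(19) = -202 + 19**2 = -202 + 361 = 159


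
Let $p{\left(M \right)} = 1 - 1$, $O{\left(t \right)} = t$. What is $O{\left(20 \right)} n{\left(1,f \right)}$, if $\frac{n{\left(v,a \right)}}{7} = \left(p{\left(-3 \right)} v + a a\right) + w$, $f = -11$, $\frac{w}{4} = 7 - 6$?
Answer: $17500$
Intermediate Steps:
$w = 4$ ($w = 4 \left(7 - 6\right) = 4 \cdot 1 = 4$)
$p{\left(M \right)} = 0$
$n{\left(v,a \right)} = 28 + 7 a^{2}$ ($n{\left(v,a \right)} = 7 \left(\left(0 v + a a\right) + 4\right) = 7 \left(\left(0 + a^{2}\right) + 4\right) = 7 \left(a^{2} + 4\right) = 7 \left(4 + a^{2}\right) = 28 + 7 a^{2}$)
$O{\left(20 \right)} n{\left(1,f \right)} = 20 \left(28 + 7 \left(-11\right)^{2}\right) = 20 \left(28 + 7 \cdot 121\right) = 20 \left(28 + 847\right) = 20 \cdot 875 = 17500$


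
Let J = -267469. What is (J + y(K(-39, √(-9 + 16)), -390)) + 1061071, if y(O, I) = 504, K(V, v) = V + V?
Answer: 794106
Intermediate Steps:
K(V, v) = 2*V
(J + y(K(-39, √(-9 + 16)), -390)) + 1061071 = (-267469 + 504) + 1061071 = -266965 + 1061071 = 794106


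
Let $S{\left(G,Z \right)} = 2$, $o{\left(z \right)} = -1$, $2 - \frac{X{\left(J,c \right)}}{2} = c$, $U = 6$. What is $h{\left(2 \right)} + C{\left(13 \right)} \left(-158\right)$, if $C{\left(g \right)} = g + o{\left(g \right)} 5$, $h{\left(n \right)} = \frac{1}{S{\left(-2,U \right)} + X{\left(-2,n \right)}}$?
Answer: $- \frac{2527}{2} \approx -1263.5$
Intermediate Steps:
$X{\left(J,c \right)} = 4 - 2 c$
$h{\left(n \right)} = \frac{1}{6 - 2 n}$ ($h{\left(n \right)} = \frac{1}{2 - \left(-4 + 2 n\right)} = \frac{1}{6 - 2 n}$)
$C{\left(g \right)} = -5 + g$ ($C{\left(g \right)} = g - 5 = -5 + g$)
$h{\left(2 \right)} + C{\left(13 \right)} \left(-158\right) = - \frac{1}{-6 + 2 \cdot 2} + \left(-5 + 13\right) \left(-158\right) = - \frac{1}{-6 + 4} + 8 \left(-158\right) = - \frac{1}{-2} - 1264 = \left(-1\right) \left(- \frac{1}{2}\right) - 1264 = \frac{1}{2} - 1264 = - \frac{2527}{2}$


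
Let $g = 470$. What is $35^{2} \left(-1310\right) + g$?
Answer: $-1604280$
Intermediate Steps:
$35^{2} \left(-1310\right) + g = 35^{2} \left(-1310\right) + 470 = 1225 \left(-1310\right) + 470 = -1604750 + 470 = -1604280$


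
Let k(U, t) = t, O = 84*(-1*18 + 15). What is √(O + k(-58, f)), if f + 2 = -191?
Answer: I*√445 ≈ 21.095*I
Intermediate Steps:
f = -193 (f = -2 - 191 = -193)
O = -252 (O = 84*(-18 + 15) = 84*(-3) = -252)
√(O + k(-58, f)) = √(-252 - 193) = √(-445) = I*√445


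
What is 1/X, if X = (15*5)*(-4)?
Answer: -1/300 ≈ -0.0033333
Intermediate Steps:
X = -300 (X = 75*(-4) = -300)
1/X = 1/(-300) = -1/300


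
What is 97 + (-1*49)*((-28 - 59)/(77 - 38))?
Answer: 2682/13 ≈ 206.31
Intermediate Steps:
97 + (-1*49)*((-28 - 59)/(77 - 38)) = 97 - (-4263)/39 = 97 - 49*(-29/13) = 97 + 1421/13 = 2682/13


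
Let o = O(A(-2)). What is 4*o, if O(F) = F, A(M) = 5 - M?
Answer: 28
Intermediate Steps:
o = 7 (o = 5 - 1*(-2) = 5 + 2 = 7)
4*o = 4*7 = 28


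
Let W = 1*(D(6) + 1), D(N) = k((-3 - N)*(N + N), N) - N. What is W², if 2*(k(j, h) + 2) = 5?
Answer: 81/4 ≈ 20.250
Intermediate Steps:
k(j, h) = ½ (k(j, h) = -2 + (½)*5 = -2 + 5/2 = ½)
D(N) = ½ - N
W = -9/2 (W = 1*((½ - 1*6) + 1) = 1*((½ - 6) + 1) = 1*(-11/2 + 1) = 1*(-9/2) = -9/2 ≈ -4.5000)
W² = (-9/2)² = 81/4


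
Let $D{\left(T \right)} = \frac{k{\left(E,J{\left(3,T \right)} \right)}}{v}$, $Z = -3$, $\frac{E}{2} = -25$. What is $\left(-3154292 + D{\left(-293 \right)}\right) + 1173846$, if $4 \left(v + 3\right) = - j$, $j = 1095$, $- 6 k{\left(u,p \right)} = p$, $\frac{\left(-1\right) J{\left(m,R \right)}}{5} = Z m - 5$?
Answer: $- \frac{6577061026}{3321} \approx -1.9804 \cdot 10^{6}$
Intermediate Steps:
$E = -50$ ($E = 2 \left(-25\right) = -50$)
$J{\left(m,R \right)} = 25 + 15 m$ ($J{\left(m,R \right)} = - 5 \left(- 3 m - 5\right) = - 5 \left(-5 - 3 m\right) = 25 + 15 m$)
$k{\left(u,p \right)} = - \frac{p}{6}$
$v = - \frac{1107}{4}$ ($v = -3 + \frac{\left(-1\right) 1095}{4} = -3 + \frac{1}{4} \left(-1095\right) = -3 - \frac{1095}{4} = - \frac{1107}{4} \approx -276.75$)
$D{\left(T \right)} = \frac{140}{3321}$ ($D{\left(T \right)} = \frac{\left(- \frac{1}{6}\right) \left(25 + 15 \cdot 3\right)}{- \frac{1107}{4}} = - \frac{25 + 45}{6} \left(- \frac{4}{1107}\right) = \left(- \frac{1}{6}\right) 70 \left(- \frac{4}{1107}\right) = \left(- \frac{35}{3}\right) \left(- \frac{4}{1107}\right) = \frac{140}{3321}$)
$\left(-3154292 + D{\left(-293 \right)}\right) + 1173846 = \left(-3154292 + \frac{140}{3321}\right) + 1173846 = - \frac{10475403592}{3321} + 1173846 = - \frac{6577061026}{3321}$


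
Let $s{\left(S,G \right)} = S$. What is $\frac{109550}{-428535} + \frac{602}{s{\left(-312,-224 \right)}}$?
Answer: $- \frac{9738589}{4456764} \approx -2.1851$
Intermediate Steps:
$\frac{109550}{-428535} + \frac{602}{s{\left(-312,-224 \right)}} = \frac{109550}{-428535} + \frac{602}{-312} = 109550 \left(- \frac{1}{428535}\right) + 602 \left(- \frac{1}{312}\right) = - \frac{21910}{85707} - \frac{301}{156} = - \frac{9738589}{4456764}$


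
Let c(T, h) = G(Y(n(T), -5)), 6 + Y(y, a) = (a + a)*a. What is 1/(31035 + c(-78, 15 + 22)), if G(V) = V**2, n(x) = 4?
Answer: 1/32971 ≈ 3.0330e-5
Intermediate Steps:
Y(y, a) = -6 + 2*a**2 (Y(y, a) = -6 + (a + a)*a = -6 + (2*a)*a = -6 + 2*a**2)
c(T, h) = 1936 (c(T, h) = (-6 + 2*(-5)**2)**2 = (-6 + 2*25)**2 = (-6 + 50)**2 = 44**2 = 1936)
1/(31035 + c(-78, 15 + 22)) = 1/(31035 + 1936) = 1/32971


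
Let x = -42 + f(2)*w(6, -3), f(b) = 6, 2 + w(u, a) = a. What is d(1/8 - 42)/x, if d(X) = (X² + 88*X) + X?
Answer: 126295/4608 ≈ 27.408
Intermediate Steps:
w(u, a) = -2 + a
d(X) = X² + 89*X
x = -72 (x = -42 + 6*(-2 - 3) = -42 + 6*(-5) = -42 - 30 = -72)
d(1/8 - 42)/x = ((1/8 - 42)*(89 + (1/8 - 42)))/(-72) = ((⅛ - 42)*(89 + (⅛ - 42)))*(-1/72) = -335*(89 - 335/8)/8*(-1/72) = -335/8*377/8*(-1/72) = -126295/64*(-1/72) = 126295/4608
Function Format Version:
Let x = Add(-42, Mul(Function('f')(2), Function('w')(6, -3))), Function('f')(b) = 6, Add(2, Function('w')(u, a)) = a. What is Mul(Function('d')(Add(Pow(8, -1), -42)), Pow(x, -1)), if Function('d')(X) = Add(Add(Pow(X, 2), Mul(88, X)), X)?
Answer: Rational(126295, 4608) ≈ 27.408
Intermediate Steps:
Function('w')(u, a) = Add(-2, a)
Function('d')(X) = Add(Pow(X, 2), Mul(89, X))
x = -72 (x = Add(-42, Mul(6, Add(-2, -3))) = Add(-42, Mul(6, -5)) = Add(-42, -30) = -72)
Mul(Function('d')(Add(Pow(8, -1), -42)), Pow(x, -1)) = Mul(Mul(Add(Pow(8, -1), -42), Add(89, Add(Pow(8, -1), -42))), Pow(-72, -1)) = Mul(Mul(Add(Rational(1, 8), -42), Add(89, Add(Rational(1, 8), -42))), Rational(-1, 72)) = Mul(Mul(Rational(-335, 8), Add(89, Rational(-335, 8))), Rational(-1, 72)) = Mul(Mul(Rational(-335, 8), Rational(377, 8)), Rational(-1, 72)) = Mul(Rational(-126295, 64), Rational(-1, 72)) = Rational(126295, 4608)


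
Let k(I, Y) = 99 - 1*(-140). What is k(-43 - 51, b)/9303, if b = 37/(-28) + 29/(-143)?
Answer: 239/9303 ≈ 0.025691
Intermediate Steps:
b = -6103/4004 (b = 37*(-1/28) + 29*(-1/143) = -37/28 - 29/143 = -6103/4004 ≈ -1.5242)
k(I, Y) = 239 (k(I, Y) = 99 + 140 = 239)
k(-43 - 51, b)/9303 = 239/9303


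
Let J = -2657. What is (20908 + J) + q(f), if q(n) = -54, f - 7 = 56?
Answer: 18197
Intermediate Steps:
f = 63 (f = 7 + 56 = 63)
(20908 + J) + q(f) = (20908 - 2657) - 54 = 18251 - 54 = 18197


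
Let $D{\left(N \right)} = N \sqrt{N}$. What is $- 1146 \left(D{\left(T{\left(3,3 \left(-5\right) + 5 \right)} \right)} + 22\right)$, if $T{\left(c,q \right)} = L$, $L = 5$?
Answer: $-25212 - 5730 \sqrt{5} \approx -38025.0$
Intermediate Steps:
$T{\left(c,q \right)} = 5$
$D{\left(N \right)} = N^{\frac{3}{2}}$
$- 1146 \left(D{\left(T{\left(3,3 \left(-5\right) + 5 \right)} \right)} + 22\right) = - 1146 \left(5^{\frac{3}{2}} + 22\right) = - 1146 \left(5 \sqrt{5} + 22\right) = - 1146 \left(22 + 5 \sqrt{5}\right) = -25212 - 5730 \sqrt{5}$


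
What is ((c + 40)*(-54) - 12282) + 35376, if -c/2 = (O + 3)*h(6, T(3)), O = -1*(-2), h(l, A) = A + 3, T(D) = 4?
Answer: 24714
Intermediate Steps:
h(l, A) = 3 + A
O = 2
c = -70 (c = -2*(2 + 3)*(3 + 4) = -10*7 = -2*35 = -70)
((c + 40)*(-54) - 12282) + 35376 = ((-70 + 40)*(-54) - 12282) + 35376 = (-30*(-54) - 12282) + 35376 = (1620 - 12282) + 35376 = -10662 + 35376 = 24714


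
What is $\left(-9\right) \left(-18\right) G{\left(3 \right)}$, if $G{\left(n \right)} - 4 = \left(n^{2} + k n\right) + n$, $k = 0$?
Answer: $2592$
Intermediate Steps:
$G{\left(n \right)} = 4 + n + n^{2}$ ($G{\left(n \right)} = 4 + \left(\left(n^{2} + 0 n\right) + n\right) = 4 + \left(\left(n^{2} + 0\right) + n\right) = 4 + \left(n^{2} + n\right) = 4 + \left(n + n^{2}\right) = 4 + n + n^{2}$)
$\left(-9\right) \left(-18\right) G{\left(3 \right)} = \left(-9\right) \left(-18\right) \left(4 + 3 + 3^{2}\right) = 162 \left(4 + 3 + 9\right) = 162 \cdot 16 = 2592$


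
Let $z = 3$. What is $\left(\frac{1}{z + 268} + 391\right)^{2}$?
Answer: $\frac{11227945444}{73441} \approx 1.5288 \cdot 10^{5}$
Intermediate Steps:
$\left(\frac{1}{z + 268} + 391\right)^{2} = \left(\frac{1}{3 + 268} + 391\right)^{2} = \left(\frac{1}{271} + 391\right)^{2} = \left(\frac{105962}{271}\right)^{2} = \frac{11227945444}{73441}$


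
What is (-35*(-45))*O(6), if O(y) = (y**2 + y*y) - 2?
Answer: 110250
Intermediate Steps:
O(y) = -2 + 2*y**2 (O(y) = (y**2 + y**2) - 2 = 2*y**2 - 2 = -2 + 2*y**2)
(-35*(-45))*O(6) = (-35*(-45))*(-2 + 2*6**2) = 1575*(-2 + 2*36) = 1575*(-2 + 72) = 1575*70 = 110250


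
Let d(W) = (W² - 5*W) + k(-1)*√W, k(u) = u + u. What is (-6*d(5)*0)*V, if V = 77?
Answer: 0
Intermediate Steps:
k(u) = 2*u
d(W) = W² - 5*W - 2*√W (d(W) = (W² - 5*W) + (2*(-1))*√W = (W² - 5*W) - 2*√W = W² - 5*W - 2*√W)
(-6*d(5)*0)*V = (-6*(5² - 5*5 - 2*√5)*0)*77 = (-6*(25 - 25 - 2*√5)*0)*77 = (-(-12)*√5*0)*77 = ((12*√5)*0)*77 = 0*77 = 0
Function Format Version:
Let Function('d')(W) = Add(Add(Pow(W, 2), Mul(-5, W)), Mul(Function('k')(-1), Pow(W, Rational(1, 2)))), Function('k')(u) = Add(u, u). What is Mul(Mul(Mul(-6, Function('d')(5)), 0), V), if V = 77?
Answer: 0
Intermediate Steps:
Function('k')(u) = Mul(2, u)
Function('d')(W) = Add(Pow(W, 2), Mul(-5, W), Mul(-2, Pow(W, Rational(1, 2)))) (Function('d')(W) = Add(Add(Pow(W, 2), Mul(-5, W)), Mul(Mul(2, -1), Pow(W, Rational(1, 2)))) = Add(Add(Pow(W, 2), Mul(-5, W)), Mul(-2, Pow(W, Rational(1, 2)))) = Add(Pow(W, 2), Mul(-5, W), Mul(-2, Pow(W, Rational(1, 2)))))
Mul(Mul(Mul(-6, Function('d')(5)), 0), V) = Mul(Mul(Mul(-6, Add(Pow(5, 2), Mul(-5, 5), Mul(-2, Pow(5, Rational(1, 2))))), 0), 77) = Mul(Mul(Mul(-6, Add(25, -25, Mul(-2, Pow(5, Rational(1, 2))))), 0), 77) = Mul(Mul(Mul(-6, Mul(-2, Pow(5, Rational(1, 2)))), 0), 77) = Mul(Mul(Mul(12, Pow(5, Rational(1, 2))), 0), 77) = Mul(0, 77) = 0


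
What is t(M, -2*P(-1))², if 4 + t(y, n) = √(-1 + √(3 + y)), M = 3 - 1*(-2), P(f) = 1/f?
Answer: (4 - √(-1 + 2*√2))² ≈ 7.0109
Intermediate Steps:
M = 5 (M = 3 + 2 = 5)
t(y, n) = -4 + √(-1 + √(3 + y))
t(M, -2*P(-1))² = (-4 + √(-1 + √(3 + 5)))² = (-4 + √(-1 + √8))² = (-4 + √(-1 + 2*√2))²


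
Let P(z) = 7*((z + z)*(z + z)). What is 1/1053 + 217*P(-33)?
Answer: 6967452493/1053 ≈ 6.6168e+6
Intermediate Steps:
P(z) = 28*z² (P(z) = 7*((2*z)*(2*z)) = 7*(4*z²) = 28*z²)
1/1053 + 217*P(-33) = 1/1053 + 217*(28*(-33)²) = 1/1053 + 217*(28*1089) = 1/1053 + 217*30492 = 1/1053 + 6616764 = 6967452493/1053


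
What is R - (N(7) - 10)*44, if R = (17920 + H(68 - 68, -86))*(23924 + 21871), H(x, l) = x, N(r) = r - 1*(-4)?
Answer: 820646356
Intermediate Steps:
N(r) = 4 + r (N(r) = r + 4 = 4 + r)
R = 820646400 (R = (17920 + (68 - 68))*(23924 + 21871) = (17920 + 0)*45795 = 17920*45795 = 820646400)
R - (N(7) - 10)*44 = 820646400 - ((4 + 7) - 10)*44 = 820646400 - (11 - 10)*44 = 820646400 - 44 = 820646356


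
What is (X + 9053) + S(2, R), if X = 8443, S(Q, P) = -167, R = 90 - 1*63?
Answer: 17329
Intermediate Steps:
R = 27 (R = 90 - 63 = 27)
(X + 9053) + S(2, R) = (8443 + 9053) - 167 = 17496 - 167 = 17329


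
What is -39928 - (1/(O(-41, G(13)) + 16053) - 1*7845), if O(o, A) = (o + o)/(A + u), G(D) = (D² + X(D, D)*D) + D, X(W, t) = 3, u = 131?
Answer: -90643682997/2825287 ≈ -32083.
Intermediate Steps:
G(D) = D² + 4*D (G(D) = (D² + 3*D) + D = D² + 4*D)
O(o, A) = 2*o/(131 + A) (O(o, A) = (o + o)/(A + 131) = (2*o)/(131 + A) = 2*o/(131 + A))
-39928 - (1/(O(-41, G(13)) + 16053) - 1*7845) = -39928 - (1/(2*(-41)/(131 + 13*(4 + 13)) + 16053) - 1*7845) = -39928 - (1/(2*(-41)/(131 + 13*17) + 16053) - 7845) = -39928 - (1/(2*(-41)/(131 + 221) + 16053) - 7845) = -39928 - (1/(2*(-41)/352 + 16053) - 7845) = -39928 - (1/(2*(-41)*(1/352) + 16053) - 7845) = -39928 - (1/(-41/176 + 16053) - 7845) = -39928 - (1/(2825287/176) - 7845) = -39928 - (176/2825287 - 7845) = -39928 - 1*(-22164376339/2825287) = -39928 + 22164376339/2825287 = -90643682997/2825287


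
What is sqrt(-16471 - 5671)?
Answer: I*sqrt(22142) ≈ 148.8*I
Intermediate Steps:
sqrt(-16471 - 5671) = sqrt(-22142) = I*sqrt(22142)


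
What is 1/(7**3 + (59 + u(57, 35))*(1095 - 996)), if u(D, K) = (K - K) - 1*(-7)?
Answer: 1/6877 ≈ 0.00014541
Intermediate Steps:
u(D, K) = 7 (u(D, K) = 0 + 7 = 7)
1/(7**3 + (59 + u(57, 35))*(1095 - 996)) = 1/(7**3 + (59 + 7)*(1095 - 996)) = 1/(343 + 66*99) = 1/(343 + 6534) = 1/6877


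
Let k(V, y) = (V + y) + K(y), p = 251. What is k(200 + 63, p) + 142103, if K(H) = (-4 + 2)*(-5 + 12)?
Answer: 142603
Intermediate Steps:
K(H) = -14 (K(H) = -2*7 = -14)
k(V, y) = -14 + V + y (k(V, y) = (V + y) - 14 = -14 + V + y)
k(200 + 63, p) + 142103 = (-14 + (200 + 63) + 251) + 142103 = (-14 + 263 + 251) + 142103 = 500 + 142103 = 142603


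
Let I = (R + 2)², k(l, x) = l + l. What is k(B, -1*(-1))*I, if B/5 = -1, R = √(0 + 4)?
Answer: -160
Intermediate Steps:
R = 2 (R = √4 = 2)
B = -5 (B = 5*(-1) = -5)
k(l, x) = 2*l
I = 16 (I = (2 + 2)² = 4² = 16)
k(B, -1*(-1))*I = (2*(-5))*16 = -10*16 = -160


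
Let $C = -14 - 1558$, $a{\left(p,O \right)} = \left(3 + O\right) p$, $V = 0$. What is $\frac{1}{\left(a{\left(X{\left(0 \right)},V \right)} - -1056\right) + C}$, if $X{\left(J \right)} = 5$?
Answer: $- \frac{1}{501} \approx -0.001996$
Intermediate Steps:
$a{\left(p,O \right)} = p \left(3 + O\right)$
$C = -1572$ ($C = -14 - 1558 = -1572$)
$\frac{1}{\left(a{\left(X{\left(0 \right)},V \right)} - -1056\right) + C} = \frac{1}{\left(5 \left(3 + 0\right) - -1056\right) - 1572} = \frac{1}{\left(5 \cdot 3 + 1056\right) - 1572} = \frac{1}{\left(15 + 1056\right) - 1572} = \frac{1}{1071 - 1572} = \frac{1}{-501} = - \frac{1}{501}$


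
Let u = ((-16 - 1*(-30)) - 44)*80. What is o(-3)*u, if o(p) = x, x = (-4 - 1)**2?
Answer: -60000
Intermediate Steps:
x = 25 (x = (-5)**2 = 25)
o(p) = 25
u = -2400 (u = ((-16 + 30) - 44)*80 = (14 - 44)*80 = -30*80 = -2400)
o(-3)*u = 25*(-2400) = -60000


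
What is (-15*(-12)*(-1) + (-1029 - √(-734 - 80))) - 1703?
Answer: -2912 - I*√814 ≈ -2912.0 - 28.531*I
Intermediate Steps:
(-15*(-12)*(-1) + (-1029 - √(-734 - 80))) - 1703 = (180*(-1) + (-1029 - √(-814))) - 1703 = (-180 + (-1029 - I*√814)) - 1703 = (-1209 - I*√814) - 1703 = -2912 - I*√814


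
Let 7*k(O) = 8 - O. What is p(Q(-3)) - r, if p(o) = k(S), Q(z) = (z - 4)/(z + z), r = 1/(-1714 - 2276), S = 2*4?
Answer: 1/3990 ≈ 0.00025063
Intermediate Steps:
S = 8
r = -1/3990 (r = 1/(-3990) = -1/3990 ≈ -0.00025063)
k(O) = 8/7 - O/7 (k(O) = (8 - O)/7 = 8/7 - O/7)
Q(z) = (-4 + z)/(2*z) (Q(z) = (-4 + z)/((2*z)) = (-4 + z)*(1/(2*z)) = (-4 + z)/(2*z))
p(o) = 0 (p(o) = 8/7 - ⅐*8 = 8/7 - 8/7 = 0)
p(Q(-3)) - r = 0 - 1*(-1/3990) = 0 + 1/3990 = 1/3990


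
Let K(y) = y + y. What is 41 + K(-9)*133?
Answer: -2353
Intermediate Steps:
K(y) = 2*y
41 + K(-9)*133 = 41 + (2*(-9))*133 = 41 - 18*133 = 41 - 2394 = -2353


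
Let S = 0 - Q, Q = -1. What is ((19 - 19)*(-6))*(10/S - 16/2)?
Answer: 0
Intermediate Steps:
S = 1 (S = 0 - 1*(-1) = 0 + 1 = 1)
((19 - 19)*(-6))*(10/S - 16/2) = ((19 - 19)*(-6))*(10/1 - 16/2) = (0*(-6))*(10*1 - 16*1/2) = 0*(10 - 8) = 0*2 = 0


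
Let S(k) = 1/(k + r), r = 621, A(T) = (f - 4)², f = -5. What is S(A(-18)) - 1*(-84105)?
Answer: 59041711/702 ≈ 84105.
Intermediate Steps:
A(T) = 81 (A(T) = (-5 - 4)² = (-9)² = 81)
S(k) = 1/(621 + k) (S(k) = 1/(k + 621) = 1/(621 + k))
S(A(-18)) - 1*(-84105) = 1/(621 + 81) - 1*(-84105) = 1/702 + 84105 = 59041711/702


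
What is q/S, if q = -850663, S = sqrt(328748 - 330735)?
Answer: 850663*I*sqrt(1987)/1987 ≈ 19084.0*I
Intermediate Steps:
S = I*sqrt(1987) (S = sqrt(-1987) = I*sqrt(1987) ≈ 44.576*I)
q/S = -850663*(-I*sqrt(1987)/1987) = -(-850663)*I*sqrt(1987)/1987 = 850663*I*sqrt(1987)/1987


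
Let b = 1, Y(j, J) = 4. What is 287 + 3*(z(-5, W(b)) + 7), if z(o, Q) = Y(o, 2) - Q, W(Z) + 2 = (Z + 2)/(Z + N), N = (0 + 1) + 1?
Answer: 323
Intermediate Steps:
N = 2 (N = 1 + 1 = 2)
W(Z) = -1 (W(Z) = -2 + (Z + 2)/(Z + 2) = -2 + (2 + Z)/(2 + Z) = -2 + 1 = -1)
z(o, Q) = 4 - Q
287 + 3*(z(-5, W(b)) + 7) = 287 + 3*((4 - 1*(-1)) + 7) = 287 + 3*((4 + 1) + 7) = 287 + 3*(5 + 7) = 287 + 3*12 = 287 + 36 = 323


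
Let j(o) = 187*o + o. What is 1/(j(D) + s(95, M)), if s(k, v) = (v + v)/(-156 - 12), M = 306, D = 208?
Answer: 14/547405 ≈ 2.5575e-5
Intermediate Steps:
s(k, v) = -v/84 (s(k, v) = (2*v)/(-168) = (2*v)*(-1/168) = -v/84)
j(o) = 188*o
1/(j(D) + s(95, M)) = 1/(188*208 - 1/84*306) = 1/(39104 - 51/14) = 1/(547405/14) = 14/547405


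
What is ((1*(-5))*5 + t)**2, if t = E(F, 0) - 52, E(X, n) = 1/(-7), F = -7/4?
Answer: 291600/49 ≈ 5951.0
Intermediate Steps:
F = -7/4 (F = -7*1/4 = -7/4 ≈ -1.7500)
E(X, n) = -1/7
t = -365/7 (t = -1/7 - 52 = -365/7 ≈ -52.143)
((1*(-5))*5 + t)**2 = ((1*(-5))*5 - 365/7)**2 = (-5*5 - 365/7)**2 = (-25 - 365/7)**2 = (-540/7)**2 = 291600/49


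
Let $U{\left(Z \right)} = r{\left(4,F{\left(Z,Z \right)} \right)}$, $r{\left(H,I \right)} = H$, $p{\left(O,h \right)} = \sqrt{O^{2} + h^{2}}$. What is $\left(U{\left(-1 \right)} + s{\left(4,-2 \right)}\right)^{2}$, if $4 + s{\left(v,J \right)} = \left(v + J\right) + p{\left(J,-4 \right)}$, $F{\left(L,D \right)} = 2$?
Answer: $24 + 8 \sqrt{5} \approx 41.889$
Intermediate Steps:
$U{\left(Z \right)} = 4$
$s{\left(v,J \right)} = -4 + J + v + \sqrt{16 + J^{2}}$ ($s{\left(v,J \right)} = -4 + \left(\left(v + J\right) + \sqrt{J^{2} + \left(-4\right)^{2}}\right) = -4 + \left(\left(J + v\right) + \sqrt{J^{2} + 16}\right) = -4 + \left(\left(J + v\right) + \sqrt{16 + J^{2}}\right) = -4 + \left(J + v + \sqrt{16 + J^{2}}\right) = -4 + J + v + \sqrt{16 + J^{2}}$)
$\left(U{\left(-1 \right)} + s{\left(4,-2 \right)}\right)^{2} = \left(4 + \left(-4 - 2 + 4 + \sqrt{16 + \left(-2\right)^{2}}\right)\right)^{2} = \left(4 + \left(-4 - 2 + 4 + \sqrt{16 + 4}\right)\right)^{2} = \left(4 + \left(-4 - 2 + 4 + \sqrt{20}\right)\right)^{2} = \left(4 + \left(-4 - 2 + 4 + 2 \sqrt{5}\right)\right)^{2} = \left(4 - \left(2 - 2 \sqrt{5}\right)\right)^{2} = \left(2 + 2 \sqrt{5}\right)^{2}$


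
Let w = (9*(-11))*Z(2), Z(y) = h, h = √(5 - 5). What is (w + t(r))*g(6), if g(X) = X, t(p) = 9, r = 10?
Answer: 54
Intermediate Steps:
h = 0 (h = √0 = 0)
Z(y) = 0
w = 0 (w = (9*(-11))*0 = -99*0 = 0)
(w + t(r))*g(6) = (0 + 9)*6 = 9*6 = 54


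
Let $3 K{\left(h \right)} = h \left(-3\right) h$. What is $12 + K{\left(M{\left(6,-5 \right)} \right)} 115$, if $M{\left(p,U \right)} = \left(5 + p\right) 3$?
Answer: $-125223$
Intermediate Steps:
$M{\left(p,U \right)} = 15 + 3 p$
$K{\left(h \right)} = - h^{2}$ ($K{\left(h \right)} = \frac{h \left(-3\right) h}{3} = \frac{- 3 h h}{3} = \frac{\left(-3\right) h^{2}}{3} = - h^{2}$)
$12 + K{\left(M{\left(6,-5 \right)} \right)} 115 = 12 + - \left(15 + 3 \cdot 6\right)^{2} \cdot 115 = 12 + - \left(15 + 18\right)^{2} \cdot 115 = 12 + - 33^{2} \cdot 115 = 12 + \left(-1\right) 1089 \cdot 115 = 12 - 125235 = -125223$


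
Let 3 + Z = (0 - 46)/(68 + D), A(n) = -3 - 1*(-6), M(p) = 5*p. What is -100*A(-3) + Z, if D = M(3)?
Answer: -25195/83 ≈ -303.55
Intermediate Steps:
D = 15 (D = 5*3 = 15)
A(n) = 3 (A(n) = -3 + 6 = 3)
Z = -295/83 (Z = -3 + (0 - 46)/(68 + 15) = -3 - 46/83 = -295/83 ≈ -3.5542)
-100*A(-3) + Z = -100*3 - 295/83 = -300 - 295/83 = -25195/83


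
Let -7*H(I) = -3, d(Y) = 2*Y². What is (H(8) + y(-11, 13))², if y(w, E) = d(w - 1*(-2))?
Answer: 1292769/49 ≈ 26383.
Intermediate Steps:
H(I) = 3/7 (H(I) = -⅐*(-3) = 3/7)
y(w, E) = 2*(2 + w)² (y(w, E) = 2*(w - 1*(-2))² = 2*(w + 2)² = 2*(2 + w)²)
(H(8) + y(-11, 13))² = (3/7 + 2*(2 - 11)²)² = (3/7 + 2*(-9)²)² = (3/7 + 2*81)² = (3/7 + 162)² = (1137/7)² = 1292769/49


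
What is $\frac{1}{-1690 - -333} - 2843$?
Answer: $- \frac{3857952}{1357} \approx -2843.0$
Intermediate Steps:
$\frac{1}{-1690 - -333} - 2843 = \frac{1}{-1690 + \left(-15 + 348\right)} - 2843 = \frac{1}{-1690 + 333} - 2843 = \frac{1}{-1357} - 2843 = - \frac{1}{1357} - 2843 = - \frac{3857952}{1357}$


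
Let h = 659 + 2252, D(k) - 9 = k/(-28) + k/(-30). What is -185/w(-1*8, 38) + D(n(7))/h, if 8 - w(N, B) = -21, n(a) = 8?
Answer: -56520452/8863995 ≈ -6.3764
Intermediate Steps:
w(N, B) = 29 (w(N, B) = 8 - 1*(-21) = 8 + 21 = 29)
D(k) = 9 - 29*k/420 (D(k) = 9 + (k/(-28) + k/(-30)) = 9 + (k*(-1/28) + k*(-1/30)) = 9 + (-k/28 - k/30) = 9 - 29*k/420)
h = 2911
-185/w(-1*8, 38) + D(n(7))/h = -185/29 + (9 - 29/420*8)/2911 = -185*1/29 + (9 - 58/105)*(1/2911) = -185/29 + (887/105)*(1/2911) = -185/29 + 887/305655 = -56520452/8863995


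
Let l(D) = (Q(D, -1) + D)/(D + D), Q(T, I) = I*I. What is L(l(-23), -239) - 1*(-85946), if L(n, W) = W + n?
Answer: 1971272/23 ≈ 85708.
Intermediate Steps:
Q(T, I) = I**2
l(D) = (1 + D)/(2*D) (l(D) = ((-1)**2 + D)/(D + D) = (1 + D)/((2*D)) = (1 + D)*(1/(2*D)) = (1 + D)/(2*D))
L(l(-23), -239) - 1*(-85946) = (-239 + (1/2)*(1 - 23)/(-23)) - 1*(-85946) = (-239 + (1/2)*(-1/23)*(-22)) + 85946 = (-239 + 11/23) + 85946 = -5486/23 + 85946 = 1971272/23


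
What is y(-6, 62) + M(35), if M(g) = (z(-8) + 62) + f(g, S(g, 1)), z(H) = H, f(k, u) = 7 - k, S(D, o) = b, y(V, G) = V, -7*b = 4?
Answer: 20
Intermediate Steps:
b = -4/7 (b = -⅐*4 = -4/7 ≈ -0.57143)
S(D, o) = -4/7
M(g) = 61 - g (M(g) = (-8 + 62) + (7 - g) = 54 + (7 - g) = 61 - g)
y(-6, 62) + M(35) = -6 + (61 - 1*35) = -6 + (61 - 35) = -6 + 26 = 20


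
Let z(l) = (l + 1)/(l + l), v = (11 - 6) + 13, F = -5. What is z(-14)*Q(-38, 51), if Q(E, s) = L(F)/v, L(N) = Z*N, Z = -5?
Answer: 325/504 ≈ 0.64484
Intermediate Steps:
v = 18 (v = 5 + 13 = 18)
L(N) = -5*N
Q(E, s) = 25/18 (Q(E, s) = -5*(-5)/18 = 25*(1/18) = 25/18)
z(l) = (1 + l)/(2*l) (z(l) = (1 + l)/((2*l)) = (1 + l)*(1/(2*l)) = (1 + l)/(2*l))
z(-14)*Q(-38, 51) = ((½)*(1 - 14)/(-14))*(25/18) = ((½)*(-1/14)*(-13))*(25/18) = (13/28)*(25/18) = 325/504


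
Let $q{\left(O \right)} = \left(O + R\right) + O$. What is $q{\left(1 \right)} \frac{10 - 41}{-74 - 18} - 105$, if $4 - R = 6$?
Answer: $-105$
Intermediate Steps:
$R = -2$ ($R = 4 - 6 = -2$)
$q{\left(O \right)} = -2 + 2 O$ ($q{\left(O \right)} = \left(O - 2\right) + O = \left(-2 + O\right) + O = -2 + 2 O$)
$q{\left(1 \right)} \frac{10 - 41}{-74 - 18} - 105 = \left(-2 + 2 \cdot 1\right) \frac{10 - 41}{-74 - 18} - 105 = \left(-2 + 2\right) \left(- \frac{31}{-92}\right) - 105 = 0 \left(\left(-31\right) \left(- \frac{1}{92}\right)\right) - 105 = 0 \cdot \frac{31}{92} - 105 = 0 - 105 = -105$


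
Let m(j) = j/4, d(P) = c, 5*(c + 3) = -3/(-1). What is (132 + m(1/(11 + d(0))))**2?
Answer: 515698681/29584 ≈ 17432.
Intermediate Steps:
c = -12/5 (c = -3 + (-3/(-1))/5 = -3 + (-3*(-1))/5 = -3 + (1/5)*3 = -3 + 3/5 = -12/5 ≈ -2.4000)
d(P) = -12/5
m(j) = j/4 (m(j) = j*(1/4) = j/4)
(132 + m(1/(11 + d(0))))**2 = (132 + 1/(4*(11 - 12/5)))**2 = (132 + 1/(4*(43/5)))**2 = (132 + (1/4)*(5/43))**2 = (132 + 5/172)**2 = (22709/172)**2 = 515698681/29584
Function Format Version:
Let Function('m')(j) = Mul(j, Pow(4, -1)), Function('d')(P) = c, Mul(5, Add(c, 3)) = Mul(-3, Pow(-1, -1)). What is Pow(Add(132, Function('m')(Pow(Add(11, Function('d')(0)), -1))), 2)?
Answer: Rational(515698681, 29584) ≈ 17432.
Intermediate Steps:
c = Rational(-12, 5) (c = Add(-3, Mul(Rational(1, 5), Mul(-3, Pow(-1, -1)))) = Add(-3, Mul(Rational(1, 5), Mul(-3, -1))) = Add(-3, Mul(Rational(1, 5), 3)) = Add(-3, Rational(3, 5)) = Rational(-12, 5) ≈ -2.4000)
Function('d')(P) = Rational(-12, 5)
Function('m')(j) = Mul(Rational(1, 4), j) (Function('m')(j) = Mul(j, Rational(1, 4)) = Mul(Rational(1, 4), j))
Pow(Add(132, Function('m')(Pow(Add(11, Function('d')(0)), -1))), 2) = Pow(Add(132, Mul(Rational(1, 4), Pow(Add(11, Rational(-12, 5)), -1))), 2) = Pow(Add(132, Mul(Rational(1, 4), Pow(Rational(43, 5), -1))), 2) = Pow(Add(132, Mul(Rational(1, 4), Rational(5, 43))), 2) = Pow(Add(132, Rational(5, 172)), 2) = Pow(Rational(22709, 172), 2) = Rational(515698681, 29584)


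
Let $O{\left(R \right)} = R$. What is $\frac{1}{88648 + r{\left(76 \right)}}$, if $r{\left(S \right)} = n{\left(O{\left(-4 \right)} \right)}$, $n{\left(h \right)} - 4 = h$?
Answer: $\frac{1}{88648} \approx 1.1281 \cdot 10^{-5}$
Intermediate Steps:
$n{\left(h \right)} = 4 + h$
$r{\left(S \right)} = 0$ ($r{\left(S \right)} = 4 - 4 = 0$)
$\frac{1}{88648 + r{\left(76 \right)}} = \frac{1}{88648 + 0} = \frac{1}{88648}$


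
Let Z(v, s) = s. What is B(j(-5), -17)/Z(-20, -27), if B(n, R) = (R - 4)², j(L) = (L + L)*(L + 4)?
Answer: -49/3 ≈ -16.333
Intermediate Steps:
j(L) = 2*L*(4 + L) (j(L) = (2*L)*(4 + L) = 2*L*(4 + L))
B(n, R) = (-4 + R)²
B(j(-5), -17)/Z(-20, -27) = (-4 - 17)²/(-27) = (-21)²*(-1/27) = 441*(-1/27) = -49/3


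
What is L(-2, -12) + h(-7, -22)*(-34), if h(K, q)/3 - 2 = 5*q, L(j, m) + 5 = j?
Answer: 11009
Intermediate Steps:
L(j, m) = -5 + j
h(K, q) = 6 + 15*q (h(K, q) = 6 + 3*(5*q) = 6 + 15*q)
L(-2, -12) + h(-7, -22)*(-34) = (-5 - 2) + (6 + 15*(-22))*(-34) = -7 + (6 - 330)*(-34) = -7 - 324*(-34) = -7 + 11016 = 11009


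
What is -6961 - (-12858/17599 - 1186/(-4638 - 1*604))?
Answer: -321066636208/46126979 ≈ -6960.5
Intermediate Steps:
-6961 - (-12858/17599 - 1186/(-4638 - 1*604)) = -6961 - (-12858*1/17599 - 1186/(-4638 - 604)) = -6961 - (-12858/17599 - 1186/(-5242)) = -6961 - (-12858/17599 - 1186*(-1/5242)) = -6961 - (-12858/17599 + 593/2621) = -6961 - 1*(-23264611/46126979) = -6961 + 23264611/46126979 = -321066636208/46126979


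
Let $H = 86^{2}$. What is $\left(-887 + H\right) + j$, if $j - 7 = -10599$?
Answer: $-4083$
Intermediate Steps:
$j = -10592$ ($j = 7 - 10599 = -10592$)
$H = 7396$
$\left(-887 + H\right) + j = \left(-887 + 7396\right) - 10592 = 6509 - 10592 = -4083$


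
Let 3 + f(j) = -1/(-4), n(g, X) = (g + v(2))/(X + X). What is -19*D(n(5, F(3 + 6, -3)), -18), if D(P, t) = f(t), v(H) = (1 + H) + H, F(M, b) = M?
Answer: 209/4 ≈ 52.250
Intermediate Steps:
v(H) = 1 + 2*H
n(g, X) = (5 + g)/(2*X) (n(g, X) = (g + (1 + 2*2))/(X + X) = (g + (1 + 4))/((2*X)) = (g + 5)*(1/(2*X)) = (5 + g)*(1/(2*X)) = (5 + g)/(2*X))
f(j) = -11/4 (f(j) = -3 - 1/(-4) = -3 - 1*(-1/4) = -3 + 1/4 = -11/4)
D(P, t) = -11/4
-19*D(n(5, F(3 + 6, -3)), -18) = -19*(-11/4) = 209/4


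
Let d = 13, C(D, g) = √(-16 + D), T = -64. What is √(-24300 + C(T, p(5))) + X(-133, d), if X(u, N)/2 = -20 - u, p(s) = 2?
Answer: 226 + 2*√(-6075 + I*√5) ≈ 226.03 + 155.88*I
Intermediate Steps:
X(u, N) = -40 - 2*u (X(u, N) = 2*(-20 - u) = -40 - 2*u)
√(-24300 + C(T, p(5))) + X(-133, d) = √(-24300 + √(-16 - 64)) + (-40 - 2*(-133)) = √(-24300 + √(-80)) + (-40 + 266) = √(-24300 + 4*I*√5) + 226 = 226 + √(-24300 + 4*I*√5)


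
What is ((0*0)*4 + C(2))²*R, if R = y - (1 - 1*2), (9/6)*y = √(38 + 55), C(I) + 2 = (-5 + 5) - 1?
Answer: 9 + 6*√93 ≈ 66.862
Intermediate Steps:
C(I) = -3 (C(I) = -2 + ((-5 + 5) - 1) = -2 + (0 - 1) = -2 - 1 = -3)
y = 2*√93/3 (y = 2*√(38 + 55)/3 = 2*√93/3 ≈ 6.4291)
R = 1 + 2*√93/3 (R = 2*√93/3 - (1 - 1*2) = 2*√93/3 - (1 - 2) = 2*√93/3 - 1*(-1) = 2*√93/3 + 1 = 1 + 2*√93/3 ≈ 7.4291)
((0*0)*4 + C(2))²*R = ((0*0)*4 - 3)²*(1 + 2*√93/3) = (0*4 - 3)²*(1 + 2*√93/3) = (0 - 3)²*(1 + 2*√93/3) = (-3)²*(1 + 2*√93/3) = 9*(1 + 2*√93/3) = 9 + 6*√93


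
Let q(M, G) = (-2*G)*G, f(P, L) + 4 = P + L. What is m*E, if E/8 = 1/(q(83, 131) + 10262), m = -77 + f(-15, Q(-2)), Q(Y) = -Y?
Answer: 188/6015 ≈ 0.031255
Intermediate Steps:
f(P, L) = -4 + L + P (f(P, L) = -4 + (P + L) = -4 + (L + P) = -4 + L + P)
q(M, G) = -2*G**2
m = -94 (m = -77 + (-4 - 1*(-2) - 15) = -77 + (-4 + 2 - 15) = -77 - 17 = -94)
E = -2/6015 (E = 8/(-2*131**2 + 10262) = 8/(-2*17161 + 10262) = 8/(-34322 + 10262) = 8/(-24060) = 8*(-1/24060) = -2/6015 ≈ -0.00033250)
m*E = -94*(-2/6015) = 188/6015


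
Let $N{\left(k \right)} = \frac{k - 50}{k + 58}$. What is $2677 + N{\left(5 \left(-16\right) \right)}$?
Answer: $\frac{29512}{11} \approx 2682.9$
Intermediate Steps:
$N{\left(k \right)} = \frac{-50 + k}{58 + k}$
$2677 + N{\left(5 \left(-16\right) \right)} = 2677 + \frac{-50 + 5 \left(-16\right)}{58 + 5 \left(-16\right)} = 2677 + \frac{-50 - 80}{58 - 80} = 2677 + \frac{1}{-22} \left(-130\right) = 2677 - - \frac{65}{11} = 2677 + \frac{65}{11} = \frac{29512}{11}$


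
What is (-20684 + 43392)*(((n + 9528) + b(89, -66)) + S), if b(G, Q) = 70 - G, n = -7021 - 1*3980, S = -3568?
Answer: -114902480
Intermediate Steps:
n = -11001 (n = -7021 - 3980 = -11001)
(-20684 + 43392)*(((n + 9528) + b(89, -66)) + S) = (-20684 + 43392)*(((-11001 + 9528) + (70 - 1*89)) - 3568) = 22708*((-1473 + (70 - 89)) - 3568) = 22708*((-1473 - 19) - 3568) = 22708*(-1492 - 3568) = 22708*(-5060) = -114902480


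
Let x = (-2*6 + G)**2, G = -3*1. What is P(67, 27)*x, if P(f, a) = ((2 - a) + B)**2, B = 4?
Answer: 99225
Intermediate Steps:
G = -3
P(f, a) = (6 - a)**2 (P(f, a) = ((2 - a) + 4)**2 = (6 - a)**2)
x = 225 (x = (-2*6 - 3)**2 = (-12 - 3)**2 = (-15)**2 = 225)
P(67, 27)*x = (6 - 1*27)**2*225 = (6 - 27)**2*225 = (-21)**2*225 = 441*225 = 99225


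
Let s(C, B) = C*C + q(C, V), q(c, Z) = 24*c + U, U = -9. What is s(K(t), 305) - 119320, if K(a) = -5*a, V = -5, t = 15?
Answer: -115504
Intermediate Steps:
q(c, Z) = -9 + 24*c (q(c, Z) = 24*c - 9 = -9 + 24*c)
s(C, B) = -9 + C² + 24*C (s(C, B) = C*C + (-9 + 24*C) = C² + (-9 + 24*C) = -9 + C² + 24*C)
s(K(t), 305) - 119320 = (-9 + (-5*15)² + 24*(-5*15)) - 119320 = (-9 + (-75)² + 24*(-75)) - 119320 = (-9 + 5625 - 1800) - 119320 = 3816 - 119320 = -115504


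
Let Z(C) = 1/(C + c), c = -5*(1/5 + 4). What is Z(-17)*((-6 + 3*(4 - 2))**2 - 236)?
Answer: 118/19 ≈ 6.2105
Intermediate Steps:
c = -21 (c = -5*(1/5 + 4) = -5*21/5 = -21)
Z(C) = 1/(-21 + C) (Z(C) = 1/(C - 21) = 1/(-21 + C))
Z(-17)*((-6 + 3*(4 - 2))**2 - 236) = ((-6 + 3*(4 - 2))**2 - 236)/(-21 - 17) = ((-6 + 3*2)**2 - 236)/(-38) = -((-6 + 6)**2 - 236)/38 = -(0**2 - 236)/38 = -(0 - 236)/38 = -1/38*(-236) = 118/19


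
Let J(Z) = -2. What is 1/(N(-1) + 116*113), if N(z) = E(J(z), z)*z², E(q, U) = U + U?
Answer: 1/13106 ≈ 7.6301e-5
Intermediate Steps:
E(q, U) = 2*U
N(z) = 2*z³ (N(z) = (2*z)*z² = 2*z³)
1/(N(-1) + 116*113) = 1/(2*(-1)³ + 116*113) = 1/(2*(-1) + 13108) = 1/(-2 + 13108) = 1/13106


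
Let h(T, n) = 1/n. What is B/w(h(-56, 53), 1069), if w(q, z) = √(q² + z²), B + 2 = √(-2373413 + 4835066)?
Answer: -53*√128400626/321001565 + 159*√35119754021642/642003130 ≈ 1.4658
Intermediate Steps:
B = -2 + 3*√273517 (B = -2 + √(-2373413 + 4835066) = -2 + √2461653 = -2 + 3*√273517 ≈ 1567.0)
B/w(h(-56, 53), 1069) = (-2 + 3*√273517)/(√((1/53)² + 1069²)) = (-2 + 3*√273517)/(√((1/53)² + 1142761)) = (-2 + 3*√273517)/(√(1/2809 + 1142761)) = (-2 + 3*√273517)/(√(3210015650/2809)) = (-2 + 3*√273517)/((5*√128400626/53)) = (-2 + 3*√273517)*(53*√128400626/642003130) = 53*√128400626*(-2 + 3*√273517)/642003130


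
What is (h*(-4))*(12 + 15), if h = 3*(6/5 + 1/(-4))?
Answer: -1539/5 ≈ -307.80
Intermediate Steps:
h = 57/20 (h = 3*(6*(⅕) + 1*(-¼)) = 3*(6/5 - ¼) = 3*(19/20) = 57/20 ≈ 2.8500)
(h*(-4))*(12 + 15) = ((57/20)*(-4))*(12 + 15) = -57/5*27 = -1539/5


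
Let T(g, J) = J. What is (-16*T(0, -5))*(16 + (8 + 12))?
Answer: 2880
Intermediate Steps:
(-16*T(0, -5))*(16 + (8 + 12)) = (-16*(-5))*(16 + (8 + 12)) = 80*(16 + 20) = 80*36 = 2880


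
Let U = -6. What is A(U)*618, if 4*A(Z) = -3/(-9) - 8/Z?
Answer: 515/2 ≈ 257.50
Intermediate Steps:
A(Z) = 1/12 - 2/Z (A(Z) = (-3/(-9) - 8/Z)/4 = (-3*(-1/9) - 8/Z)/4 = (1/3 - 8/Z)/4 = 1/12 - 2/Z)
A(U)*618 = ((1/12)*(-24 - 6)/(-6))*618 = ((1/12)*(-1/6)*(-30))*618 = (5/12)*618 = 515/2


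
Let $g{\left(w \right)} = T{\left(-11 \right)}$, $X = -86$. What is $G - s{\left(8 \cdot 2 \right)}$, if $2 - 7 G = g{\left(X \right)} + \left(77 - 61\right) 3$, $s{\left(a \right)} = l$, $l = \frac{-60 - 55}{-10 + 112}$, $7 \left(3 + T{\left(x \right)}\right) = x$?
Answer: $- \frac{23945}{4998} \approx -4.7909$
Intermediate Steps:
$T{\left(x \right)} = -3 + \frac{x}{7}$
$g{\left(w \right)} = - \frac{32}{7}$ ($g{\left(w \right)} = -3 + \frac{1}{7} \left(-11\right) = -3 - \frac{11}{7} = - \frac{32}{7}$)
$l = - \frac{115}{102} \approx -1.1275$
$s{\left(a \right)} = - \frac{115}{102}$
$G = - \frac{290}{49}$ ($G = \frac{2}{7} - \frac{- \frac{32}{7} + \left(77 - 61\right) 3}{7} = \frac{2}{7} - \frac{- \frac{32}{7} + 16 \cdot 3}{7} = \frac{2}{7} - \frac{- \frac{32}{7} + 48}{7} = \frac{2}{7} - \frac{304}{49} = - \frac{290}{49} \approx -5.9184$)
$G - s{\left(8 \cdot 2 \right)} = - \frac{290}{49} - - \frac{115}{102} = - \frac{290}{49} + \frac{115}{102} = - \frac{23945}{4998}$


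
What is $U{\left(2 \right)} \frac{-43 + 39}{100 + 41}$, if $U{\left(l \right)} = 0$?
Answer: $0$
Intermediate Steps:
$U{\left(2 \right)} \frac{-43 + 39}{100 + 41} = 0 \frac{-43 + 39}{100 + 41} = 0 \left(- \frac{4}{141}\right) = 0$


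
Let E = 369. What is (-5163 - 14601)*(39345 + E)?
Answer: -784907496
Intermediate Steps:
(-5163 - 14601)*(39345 + E) = (-5163 - 14601)*(39345 + 369) = -19764*39714 = -784907496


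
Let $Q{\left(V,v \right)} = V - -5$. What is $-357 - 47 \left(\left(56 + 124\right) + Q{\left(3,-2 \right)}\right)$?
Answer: $-9193$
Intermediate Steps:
$Q{\left(V,v \right)} = 5 + V$ ($Q{\left(V,v \right)} = V + 5 = 5 + V$)
$-357 - 47 \left(\left(56 + 124\right) + Q{\left(3,-2 \right)}\right) = -357 - 47 \left(\left(56 + 124\right) + \left(5 + 3\right)\right) = -357 - 47 \left(180 + 8\right) = -357 - 8836 = -9193$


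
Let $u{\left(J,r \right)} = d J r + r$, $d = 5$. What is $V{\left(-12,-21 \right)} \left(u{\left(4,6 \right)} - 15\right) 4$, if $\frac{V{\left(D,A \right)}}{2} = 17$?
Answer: $15096$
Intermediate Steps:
$V{\left(D,A \right)} = 34$ ($V{\left(D,A \right)} = 2 \cdot 17 = 34$)
$u{\left(J,r \right)} = r + 5 J r$ ($u{\left(J,r \right)} = 5 J r + r = r + 5 J r$)
$V{\left(-12,-21 \right)} \left(u{\left(4,6 \right)} - 15\right) 4 = 34 \left(6 \left(1 + 5 \cdot 4\right) - 15\right) 4 = 34 \left(6 \left(1 + 20\right) - 15\right) 4 = 34 \left(6 \cdot 21 - 15\right) 4 = 34 \left(126 - 15\right) 4 = 34 \cdot 111 \cdot 4 = 34 \cdot 444 = 15096$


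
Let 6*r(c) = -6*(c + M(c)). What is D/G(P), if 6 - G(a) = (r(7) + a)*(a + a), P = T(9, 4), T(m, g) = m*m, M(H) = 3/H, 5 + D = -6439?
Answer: 3759/6949 ≈ 0.54094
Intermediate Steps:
D = -6444 (D = -5 - 6439 = -6444)
T(m, g) = m²
P = 81 (P = 9² = 81)
r(c) = -c - 3/c (r(c) = (-6*(c + 3/c))/6 = (-18/c - 6*c)/6 = -c - 3/c)
G(a) = 6 - 2*a*(-52/7 + a) (G(a) = 6 - ((-1*7 - 3/7) + a)*(a + a) = 6 - ((-7 - 3*⅐) + a)*2*a = 6 - ((-7 - 3/7) + a)*2*a = 6 - (-52/7 + a)*2*a = 6 - 2*a*(-52/7 + a))
D/G(P) = -6444/(6 - 2*81² + (104/7)*81) = -6444/(6 - 2*6561 + 8424/7) = -6444/(6 - 13122 + 8424/7) = -6444/(-83388/7) = -6444*(-7/83388) = 3759/6949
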